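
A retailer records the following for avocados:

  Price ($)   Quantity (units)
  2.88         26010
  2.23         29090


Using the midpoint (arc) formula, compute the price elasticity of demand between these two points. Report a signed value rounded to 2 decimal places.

%ΔQ = (29090 − 26010) / [(26010 + 29090)/2] = 3080/27550 = 0.111796…
%ΔP = (2.23 − 2.88) / [(2.88 + 2.23)/2] = -0.65/2.555 = -0.254403…
Arc Ed = %ΔQ / %ΔP = (3080/27550) / (-0.65/2.555) = -0.4394…

-0.44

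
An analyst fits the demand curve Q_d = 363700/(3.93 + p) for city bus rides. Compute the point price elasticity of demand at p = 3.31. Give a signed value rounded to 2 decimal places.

dQ_d/dp = −363700/(3.93 + p)² = -6938.51. At p = 3.31, Q_d = 50234.8.
Ed = (dQ_d/dp)·(p/Q_d) = (-6938.51) × (3.31/50234.8) = -0.4571…

-0.46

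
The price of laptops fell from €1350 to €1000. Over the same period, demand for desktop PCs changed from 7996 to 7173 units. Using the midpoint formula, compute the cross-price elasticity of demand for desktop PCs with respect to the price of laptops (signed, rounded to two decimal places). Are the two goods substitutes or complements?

0.36; substitutes

%ΔQ_{desktop PCs} = (7173 − 7996)/avg = -823/7584.5 = -0.108510…
%ΔP_{laptops} = (1000 − 1350)/avg = -350/1175 = -0.297872…
E_cross = (-823/7584.5) / (-350/1175) = 0.3642…
E_cross > 0 ⇒ the goods are substitutes.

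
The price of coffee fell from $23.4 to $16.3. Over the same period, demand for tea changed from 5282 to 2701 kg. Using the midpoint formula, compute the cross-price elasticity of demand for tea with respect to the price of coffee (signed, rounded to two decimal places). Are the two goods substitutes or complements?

%ΔQ_{tea} = (2701 − 5282)/avg = -2581/3991.5 = -0.646624…
%ΔP_{coffee} = (16.3 − 23.4)/avg = -7.1/19.85 = -0.357682…
E_cross = (-2581/3991.5) / (-7.1/19.85) = 1.8078…
E_cross > 0 ⇒ the goods are substitutes.

1.81; substitutes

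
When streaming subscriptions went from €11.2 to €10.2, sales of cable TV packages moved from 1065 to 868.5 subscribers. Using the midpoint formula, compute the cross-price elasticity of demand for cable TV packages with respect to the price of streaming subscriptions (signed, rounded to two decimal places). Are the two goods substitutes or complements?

2.17; substitutes

%ΔQ_{cable TV packages} = (868.5 − 1065)/avg = -196.5/966.75 = -0.203258…
%ΔP_{streaming subscriptions} = (10.2 − 11.2)/avg = -1/10.7 = -0.093457…
E_cross = (-196.5/966.75) / (-1/10.7) = 2.1748…
E_cross > 0 ⇒ the goods are substitutes.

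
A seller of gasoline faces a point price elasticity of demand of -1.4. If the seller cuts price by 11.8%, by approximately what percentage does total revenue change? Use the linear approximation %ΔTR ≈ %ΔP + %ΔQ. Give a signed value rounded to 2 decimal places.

+4.72%

%ΔQ ≈ Ed × %ΔP = (-1.4) × (-11.8%) = +16.5200%
%ΔTR ≈ %ΔP + %ΔQ = (-11.8%) + (+16.5200%) = +4.7200%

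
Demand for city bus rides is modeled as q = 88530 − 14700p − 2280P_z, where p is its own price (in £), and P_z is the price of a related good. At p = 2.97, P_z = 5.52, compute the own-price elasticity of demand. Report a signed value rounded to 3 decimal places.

-1.352

At the given values, q = 88530 − 14700(2.97) − 2280(5.52) = 32285.4.
∂q/∂p = −14700.
E = (-14700) × (2.97/32285.4) = -1.35228…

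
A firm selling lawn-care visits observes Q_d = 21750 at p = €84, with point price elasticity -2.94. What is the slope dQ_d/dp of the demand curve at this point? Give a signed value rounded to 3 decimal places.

Ed = (dQ_d/dp)·(p/Q_d) ⇒ dQ_d/dp = Ed·Q_d/p = (-2.94)·21750/84 = -761.25

-761.250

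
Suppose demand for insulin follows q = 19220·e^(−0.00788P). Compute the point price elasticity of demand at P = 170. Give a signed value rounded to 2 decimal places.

-1.34

dq/dP = −0.00788·q = -39.6733. At P = 170, q = 5034.69.
Ed = (dq/dP)·(P/q) = (-39.6733) × (170/5034.69) = -1.3396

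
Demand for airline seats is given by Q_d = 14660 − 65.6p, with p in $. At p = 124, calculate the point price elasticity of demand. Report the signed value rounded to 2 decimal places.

-1.25

dQ_d/dp = −65.6. At p = 124, Q_d = 14660 − 65.6(124) = 6525.6.
Ed = (dQ_d/dp)·(p/Q_d) = −65.6 × (124/6525.6) = -1.2465…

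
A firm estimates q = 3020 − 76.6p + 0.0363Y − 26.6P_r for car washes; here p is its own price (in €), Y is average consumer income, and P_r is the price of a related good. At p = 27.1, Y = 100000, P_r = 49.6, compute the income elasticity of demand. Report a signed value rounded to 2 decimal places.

1.12

At the given values, q = 3020 − 76.6(27.1) + 0.0363(100000) − 26.6(49.6) = 3254.78.
∂q/∂Y = 0.0363.
E = (0.0363) × (100000/3254.78) = 1.1152…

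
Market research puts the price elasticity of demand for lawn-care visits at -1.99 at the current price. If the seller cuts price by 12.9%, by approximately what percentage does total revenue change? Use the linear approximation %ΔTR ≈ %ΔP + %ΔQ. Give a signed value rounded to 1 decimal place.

+12.8%

%ΔQ ≈ Ed × %ΔP = (-1.99) × (-12.9%) = +25.6710%
%ΔTR ≈ %ΔP + %ΔQ = (-12.9%) + (+25.6710%) = +12.7710%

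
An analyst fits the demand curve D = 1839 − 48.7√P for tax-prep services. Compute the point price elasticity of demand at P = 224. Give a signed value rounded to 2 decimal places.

-0.33

dD/dP = −48.7/(2√P) = -1.62695. At P = 224, D = 1110.13.
Ed = (dD/dP)·(P/D) = (-1.62695) × (224/1110.13) = -0.3282…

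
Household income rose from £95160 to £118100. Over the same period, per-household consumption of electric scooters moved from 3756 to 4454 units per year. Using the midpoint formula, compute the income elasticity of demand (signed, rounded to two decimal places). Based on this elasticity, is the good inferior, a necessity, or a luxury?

0.79; necessity

%ΔQ = (4454 − 3756)/[( 3756 + 4454)/2] = 698/4105 = 0.170036…
%ΔIncome = (118100 − 95160)/[( 95160 + 118100)/2] = 22940/106630 = 0.215136…
E_income = (698/4105) / (22940/106630) = 0.7903…
0 < E_income < 1 ⇒ normal good, necessity.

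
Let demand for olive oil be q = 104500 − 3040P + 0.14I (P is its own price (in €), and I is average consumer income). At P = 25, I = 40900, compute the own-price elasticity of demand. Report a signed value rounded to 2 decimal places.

At the given values, q = 104500 − 3040(25) + 0.14(40900) = 34226.
∂q/∂P = −3040.
E = (-3040) × (25/34226) = -2.2205…

-2.22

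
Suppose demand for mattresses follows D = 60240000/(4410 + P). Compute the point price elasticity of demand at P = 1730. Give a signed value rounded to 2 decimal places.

dD/dP = −60240000/(4410 + P)² = -1.59789. At P = 1730, D = 9811.07.
Ed = (dD/dP)·(P/D) = (-1.59789) × (1730/9811.07) = -0.2817…

-0.28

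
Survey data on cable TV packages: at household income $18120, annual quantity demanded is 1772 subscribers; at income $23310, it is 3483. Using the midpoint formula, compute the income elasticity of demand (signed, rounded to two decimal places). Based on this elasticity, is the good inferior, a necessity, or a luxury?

%ΔQ = (3483 − 1772)/[( 1772 + 3483)/2] = 1711/2627.5 = 0.651189…
%ΔIncome = (23310 − 18120)/[( 18120 + 23310)/2] = 5190/20715 = 0.250543…
E_income = (1711/2627.5) / (5190/20715) = 2.5991…
E_income > 1 ⇒ normal good, luxury.

2.60; luxury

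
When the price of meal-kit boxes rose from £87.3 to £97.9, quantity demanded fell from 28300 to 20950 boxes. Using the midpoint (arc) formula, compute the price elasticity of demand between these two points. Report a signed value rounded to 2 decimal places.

%ΔQ = (20950 − 28300) / [(28300 + 20950)/2] = -7350/24625 = -0.298477…
%ΔP = (97.9 − 87.3) / [(87.3 + 97.9)/2] = 10.6/92.6 = 0.114470…
Arc Ed = %ΔQ / %ΔP = (-7350/24625) / (10.6/92.6) = -2.6074…

-2.61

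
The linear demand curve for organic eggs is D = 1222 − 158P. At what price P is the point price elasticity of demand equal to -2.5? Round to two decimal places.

5.52

Ed = −158P/(1222 − 158P). Set this equal to -2.5:
158P = 2.5·(1222 − 158P) ⇒ 158P(1 + 2.5) = 2.5·1222
P = 2.5·1222 / (158·3.5) = 5.5244…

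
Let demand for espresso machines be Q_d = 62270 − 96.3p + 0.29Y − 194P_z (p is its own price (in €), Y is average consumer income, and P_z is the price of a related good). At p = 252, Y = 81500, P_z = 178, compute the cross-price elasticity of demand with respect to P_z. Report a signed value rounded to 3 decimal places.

At the given values, Q_d = 62270 − 96.3(252) + 0.29(81500) − 194(178) = 27105.4.
∂Q_d/∂P_z = -194.
E = (-194) × (178/27105.4) = -1.27398…

-1.274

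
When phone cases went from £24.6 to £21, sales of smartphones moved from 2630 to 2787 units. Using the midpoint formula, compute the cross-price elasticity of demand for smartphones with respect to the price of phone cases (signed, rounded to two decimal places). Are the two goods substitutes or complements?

%ΔQ_{smartphones} = (2787 − 2630)/avg = 157/2708.5 = 0.057965…
%ΔP_{phone cases} = (21 − 24.6)/avg = -3.6/22.8 = -0.157894…
E_cross = (157/2708.5) / (-3.6/22.8) = -0.3671…
E_cross < 0 ⇒ the goods are complements.

-0.37; complements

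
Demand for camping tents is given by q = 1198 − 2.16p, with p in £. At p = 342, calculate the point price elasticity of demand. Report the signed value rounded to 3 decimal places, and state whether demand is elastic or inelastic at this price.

dq/dp = −2.16. At p = 342, q = 1198 − 2.16(342) = 459.28.
Ed = (dq/dp)·(p/q) = −2.16 × (342/459.28) = -1.60843…
|Ed| = 1.608 > 1, so demand is elastic.

-1.608; elastic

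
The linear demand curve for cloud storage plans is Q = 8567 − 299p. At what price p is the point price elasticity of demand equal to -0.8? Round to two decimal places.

12.73

Ed = −299p/(8567 − 299p). Set this equal to -0.8:
299p = 0.8·(8567 − 299p) ⇒ 299p(1 + 0.8) = 0.8·8567
p = 0.8·8567 / (299·1.8) = 12.7342…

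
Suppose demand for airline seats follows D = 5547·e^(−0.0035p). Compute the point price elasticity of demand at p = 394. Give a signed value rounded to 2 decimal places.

-1.38

dD/dp = −0.0035·D = -4.88916. At p = 394, D = 1396.9.
Ed = (dD/dp)·(p/D) = (-4.88916) × (394/1396.9) = -1.379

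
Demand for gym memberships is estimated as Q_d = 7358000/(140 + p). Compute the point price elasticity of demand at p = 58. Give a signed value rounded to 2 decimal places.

-0.29

dQ_d/dp = −7358000/(140 + p)² = -187.685. At p = 58, Q_d = 37161.6.
Ed = (dQ_d/dp)·(p/Q_d) = (-187.685) × (58/37161.6) = -0.2929…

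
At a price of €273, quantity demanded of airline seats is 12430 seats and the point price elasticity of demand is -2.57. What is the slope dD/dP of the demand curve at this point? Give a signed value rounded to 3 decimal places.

-117.015

Ed = (dD/dP)·(P/D) ⇒ dD/dP = Ed·D/P = (-2.57)·12430/273 = -117.01501…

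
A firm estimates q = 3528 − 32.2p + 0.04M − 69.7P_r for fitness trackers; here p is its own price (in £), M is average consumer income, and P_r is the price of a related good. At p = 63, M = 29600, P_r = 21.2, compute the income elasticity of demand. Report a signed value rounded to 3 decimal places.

At the given values, q = 3528 − 32.2(63) + 0.04(29600) − 69.7(21.2) = 1205.76.
∂q/∂M = 0.04.
E = (0.04) × (29600/1205.76) = 0.98195…

0.982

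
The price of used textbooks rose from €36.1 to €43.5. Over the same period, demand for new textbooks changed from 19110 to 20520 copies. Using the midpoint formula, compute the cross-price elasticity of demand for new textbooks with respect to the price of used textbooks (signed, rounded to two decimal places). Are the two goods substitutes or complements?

%ΔQ_{new textbooks} = (20520 − 19110)/avg = 1410/19815 = 0.071158…
%ΔP_{used textbooks} = (43.5 − 36.1)/avg = 7.4/39.8 = 0.185929…
E_cross = (1410/19815) / (7.4/39.8) = 0.3827…
E_cross > 0 ⇒ the goods are substitutes.

0.38; substitutes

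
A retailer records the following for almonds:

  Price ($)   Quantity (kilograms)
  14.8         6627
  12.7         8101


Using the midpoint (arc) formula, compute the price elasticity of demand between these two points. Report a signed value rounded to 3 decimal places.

%ΔQ = (8101 − 6627) / [(6627 + 8101)/2] = 1474/7364 = 0.200162…
%ΔP = (12.7 − 14.8) / [(14.8 + 12.7)/2] = -2.1/13.75 = -0.152727…
Arc Ed = %ΔQ / %ΔP = (1474/7364) / (-2.1/13.75) = -1.31059…

-1.311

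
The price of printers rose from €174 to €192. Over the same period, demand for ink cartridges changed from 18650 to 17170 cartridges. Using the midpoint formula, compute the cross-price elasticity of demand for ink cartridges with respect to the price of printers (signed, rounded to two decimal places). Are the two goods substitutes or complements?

%ΔQ_{ink cartridges} = (17170 − 18650)/avg = -1480/17910 = -0.082635…
%ΔP_{printers} = (192 − 174)/avg = 18/183 = 0.098360…
E_cross = (-1480/17910) / (18/183) = -0.8401…
E_cross < 0 ⇒ the goods are complements.

-0.84; complements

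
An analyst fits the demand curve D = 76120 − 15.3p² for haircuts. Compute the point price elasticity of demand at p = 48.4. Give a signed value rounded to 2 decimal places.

dD/dp = −2·15.3·p = -1481.04. At p = 48.4, D = 40278.832.
Ed = (dD/dp)·(p/D) = (-1481.04) × (48.4/40278.832) = -1.7796…

-1.78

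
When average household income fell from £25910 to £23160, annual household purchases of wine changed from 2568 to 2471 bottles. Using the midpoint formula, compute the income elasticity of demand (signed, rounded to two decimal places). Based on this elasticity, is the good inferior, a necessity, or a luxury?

0.34; necessity

%ΔQ = (2471 − 2568)/[( 2568 + 2471)/2] = -97/2519.5 = -0.038499…
%ΔIncome = (23160 − 25910)/[( 25910 + 23160)/2] = -2750/24535 = -0.112084…
E_income = (-97/2519.5) / (-2750/24535) = 0.3434…
0 < E_income < 1 ⇒ normal good, necessity.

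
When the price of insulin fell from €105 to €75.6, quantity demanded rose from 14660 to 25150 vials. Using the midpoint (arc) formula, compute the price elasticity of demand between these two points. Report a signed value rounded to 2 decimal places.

-1.62

%ΔQ = (25150 − 14660) / [(14660 + 25150)/2] = 10490/19905 = 0.527003…
%ΔP = (75.6 − 105) / [(105 + 75.6)/2] = -29.4/90.3 = -0.325581…
Arc Ed = %ΔQ / %ΔP = (10490/19905) / (-29.4/90.3) = -1.6186…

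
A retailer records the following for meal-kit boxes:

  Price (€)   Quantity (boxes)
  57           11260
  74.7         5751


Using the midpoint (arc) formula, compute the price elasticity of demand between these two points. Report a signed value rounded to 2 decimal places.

%ΔQ = (5751 − 11260) / [(11260 + 5751)/2] = -5509/8505.5 = -0.647698…
%ΔP = (74.7 − 57) / [(57 + 74.7)/2] = 17.7/65.85 = 0.268792…
Arc Ed = %ΔQ / %ΔP = (-5509/8505.5) / (17.7/65.85) = -2.4096…

-2.41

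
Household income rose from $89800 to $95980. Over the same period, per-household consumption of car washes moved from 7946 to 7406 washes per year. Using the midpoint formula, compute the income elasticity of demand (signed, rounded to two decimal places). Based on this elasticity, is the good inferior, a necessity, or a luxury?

%ΔQ = (7406 − 7946)/[( 7946 + 7406)/2] = -540/7676 = -0.070349…
%ΔIncome = (95980 − 89800)/[( 89800 + 95980)/2] = 6180/92890 = 0.066530…
E_income = (-540/7676) / (6180/92890) = -1.0573…
E_income < 0 ⇒ inferior good.

-1.06; inferior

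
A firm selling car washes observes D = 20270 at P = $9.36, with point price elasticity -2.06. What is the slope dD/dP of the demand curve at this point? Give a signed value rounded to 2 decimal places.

Ed = (dD/dP)·(P/D) ⇒ dD/dP = Ed·D/P = (-2.06)·20270/9.36 = -4461.1324…

-4461.13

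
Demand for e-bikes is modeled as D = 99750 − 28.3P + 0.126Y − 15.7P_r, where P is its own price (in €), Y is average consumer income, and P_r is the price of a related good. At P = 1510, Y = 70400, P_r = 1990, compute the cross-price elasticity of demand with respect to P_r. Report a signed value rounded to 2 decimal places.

-0.90

At the given values, D = 99750 − 28.3(1510) + 0.126(70400) − 15.7(1990) = 34644.4.
∂D/∂P_r = -15.7.
E = (-15.7) × (1990/34644.4) = -0.9018…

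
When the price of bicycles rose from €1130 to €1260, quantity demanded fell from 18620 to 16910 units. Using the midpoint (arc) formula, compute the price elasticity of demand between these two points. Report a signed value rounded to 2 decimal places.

-0.88

%ΔQ = (16910 − 18620) / [(18620 + 16910)/2] = -1710/17765 = -0.096256…
%ΔP = (1260 − 1130) / [(1130 + 1260)/2] = 130/1195 = 0.108786…
Arc Ed = %ΔQ / %ΔP = (-1710/17765) / (130/1195) = -0.8848…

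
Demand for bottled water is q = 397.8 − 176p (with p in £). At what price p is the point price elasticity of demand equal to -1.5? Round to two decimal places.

Ed = −176p/(397.8 − 176p). Set this equal to -1.5:
176p = 1.5·(397.8 − 176p) ⇒ 176p(1 + 1.5) = 1.5·397.8
p = 1.5·397.8 / (176·2.5) = 1.3561…

1.36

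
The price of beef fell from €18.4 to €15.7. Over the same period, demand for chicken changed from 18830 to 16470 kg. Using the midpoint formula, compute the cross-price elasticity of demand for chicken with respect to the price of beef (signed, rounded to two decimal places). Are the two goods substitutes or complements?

%ΔQ_{chicken} = (16470 − 18830)/avg = -2360/17650 = -0.133711…
%ΔP_{beef} = (15.7 − 18.4)/avg = -2.7/17.05 = -0.158357…
E_cross = (-2360/17650) / (-2.7/17.05) = 0.8443…
E_cross > 0 ⇒ the goods are substitutes.

0.84; substitutes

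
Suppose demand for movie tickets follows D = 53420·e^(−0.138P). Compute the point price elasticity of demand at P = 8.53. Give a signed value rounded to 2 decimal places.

-1.18

dD/dP = −0.138·D = -2271.73. At P = 8.53, D = 16461.8.
Ed = (dD/dP)·(P/D) = (-2271.73) × (8.53/16461.8) = -1.1771…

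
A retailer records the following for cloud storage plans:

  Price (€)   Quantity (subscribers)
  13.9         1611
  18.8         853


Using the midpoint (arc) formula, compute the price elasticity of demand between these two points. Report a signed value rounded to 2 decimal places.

%ΔQ = (853 − 1611) / [(1611 + 853)/2] = -758/1232 = -0.615259…
%ΔP = (18.8 − 13.9) / [(13.9 + 18.8)/2] = 4.9/16.35 = 0.299694…
Arc Ed = %ΔQ / %ΔP = (-758/1232) / (4.9/16.35) = -2.0529…

-2.05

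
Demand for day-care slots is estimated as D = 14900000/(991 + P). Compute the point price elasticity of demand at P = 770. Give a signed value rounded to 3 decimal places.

-0.437

dD/dP = −14900000/(991 + P)² = -4.80471. At P = 770, D = 8461.1.
Ed = (dD/dP)·(P/D) = (-4.80471) × (770/8461.1) = -0.43725…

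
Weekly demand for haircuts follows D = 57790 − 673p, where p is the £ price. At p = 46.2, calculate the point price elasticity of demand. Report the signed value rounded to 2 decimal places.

dD/dp = −673. At p = 46.2, D = 57790 − 673(46.2) = 26697.4.
Ed = (dD/dp)·(p/D) = −673 × (46.2/26697.4) = -1.1646…

-1.16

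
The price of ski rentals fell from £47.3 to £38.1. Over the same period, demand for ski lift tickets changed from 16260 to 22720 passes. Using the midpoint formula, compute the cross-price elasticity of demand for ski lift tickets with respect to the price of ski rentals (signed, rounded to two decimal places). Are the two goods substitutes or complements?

-1.54; complements

%ΔQ_{ski lift tickets} = (22720 − 16260)/avg = 6460/19490 = 0.331452…
%ΔP_{ski rentals} = (38.1 − 47.3)/avg = -9.2/42.7 = -0.215456…
E_cross = (6460/19490) / (-9.2/42.7) = -1.5383…
E_cross < 0 ⇒ the goods are complements.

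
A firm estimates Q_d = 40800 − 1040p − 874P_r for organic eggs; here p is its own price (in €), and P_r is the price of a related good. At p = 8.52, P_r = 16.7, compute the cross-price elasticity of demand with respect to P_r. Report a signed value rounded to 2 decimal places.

-0.84

At the given values, Q_d = 40800 − 1040(8.52) − 874(16.7) = 17343.4.
∂Q_d/∂P_r = -874.
E = (-874) × (16.7/17343.4) = -0.8415…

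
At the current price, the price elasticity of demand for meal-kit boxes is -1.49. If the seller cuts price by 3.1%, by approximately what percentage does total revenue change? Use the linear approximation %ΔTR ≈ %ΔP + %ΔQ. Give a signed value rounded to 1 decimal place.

+1.5%

%ΔQ ≈ Ed × %ΔP = (-1.49) × (-3.1%) = +4.6190%
%ΔTR ≈ %ΔP + %ΔQ = (-3.1%) + (+4.6190%) = +1.5190%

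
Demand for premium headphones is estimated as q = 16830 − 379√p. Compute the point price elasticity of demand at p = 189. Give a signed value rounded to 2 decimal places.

-0.22

dq/dp = −379/(2√p) = -13.7841. At p = 189, q = 11619.6.
Ed = (dq/dp)·(p/q) = (-13.7841) × (189/11619.6) = -0.2242…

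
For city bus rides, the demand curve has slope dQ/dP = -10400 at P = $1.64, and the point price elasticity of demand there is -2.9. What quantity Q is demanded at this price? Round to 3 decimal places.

Ed = (dQ/dP)·(P/Q) ⇒ Q = (dQ/dP)·P/Ed = (-10400)·1.64/(-2.9) = 5881.37931…

5881.379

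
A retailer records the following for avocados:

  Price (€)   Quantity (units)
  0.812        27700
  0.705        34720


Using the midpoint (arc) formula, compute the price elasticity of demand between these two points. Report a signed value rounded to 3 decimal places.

-1.594

%ΔQ = (34720 − 27700) / [(27700 + 34720)/2] = 7020/31210 = 0.224927…
%ΔP = (0.705 − 0.812) / [(0.812 + 0.705)/2] = -0.107/0.7585 = -0.141067…
Arc Ed = %ΔQ / %ΔP = (7020/31210) / (-0.107/0.7585) = -1.59446…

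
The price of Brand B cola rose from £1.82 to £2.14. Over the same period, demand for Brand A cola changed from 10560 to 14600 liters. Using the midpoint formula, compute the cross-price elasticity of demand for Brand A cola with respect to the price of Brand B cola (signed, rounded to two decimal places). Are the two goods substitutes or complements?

%ΔQ_{Brand A cola} = (14600 − 10560)/avg = 4040/12580 = 0.321144…
%ΔP_{Brand B cola} = (2.14 − 1.82)/avg = 0.32/1.98 = 0.161616…
E_cross = (4040/12580) / (0.32/1.98) = 1.9870…
E_cross > 0 ⇒ the goods are substitutes.

1.99; substitutes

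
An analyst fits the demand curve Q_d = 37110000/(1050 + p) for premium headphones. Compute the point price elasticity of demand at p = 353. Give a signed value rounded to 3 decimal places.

-0.252

dQ_d/dp = −37110000/(1050 + p)² = -18.8528. At p = 353, Q_d = 26450.5.
Ed = (dQ_d/dp)·(p/Q_d) = (-18.8528) × (353/26450.5) = -0.25160…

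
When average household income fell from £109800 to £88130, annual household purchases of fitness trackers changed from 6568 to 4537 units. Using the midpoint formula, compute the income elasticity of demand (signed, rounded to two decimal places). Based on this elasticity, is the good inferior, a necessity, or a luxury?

%ΔQ = (4537 − 6568)/[( 6568 + 4537)/2] = -2031/5552.5 = -0.365781…
%ΔIncome = (88130 − 109800)/[( 109800 + 88130)/2] = -21670/98965 = -0.218966…
E_income = (-2031/5552.5) / (-21670/98965) = 1.6704…
E_income > 1 ⇒ normal good, luxury.

1.67; luxury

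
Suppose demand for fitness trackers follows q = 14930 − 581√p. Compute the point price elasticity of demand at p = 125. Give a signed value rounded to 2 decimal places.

-0.39

dq/dp = −581/(2√p) = -25.9831. At p = 125, q = 8434.22.
Ed = (dq/dp)·(p/q) = (-25.9831) × (125/8434.22) = -0.3850…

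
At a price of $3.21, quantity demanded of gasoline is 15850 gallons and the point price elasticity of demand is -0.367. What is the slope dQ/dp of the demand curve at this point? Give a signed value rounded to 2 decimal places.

Ed = (dQ/dp)·(p/Q) ⇒ dQ/dp = Ed·Q/p = (-0.367)·15850/3.21 = -1812.1339…

-1812.13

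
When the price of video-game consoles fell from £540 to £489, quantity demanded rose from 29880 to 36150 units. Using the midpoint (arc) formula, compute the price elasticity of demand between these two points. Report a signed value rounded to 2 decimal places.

%ΔQ = (36150 − 29880) / [(29880 + 36150)/2] = 6270/33015 = 0.189913…
%ΔP = (489 − 540) / [(540 + 489)/2] = -51/514.5 = -0.099125…
Arc Ed = %ΔQ / %ΔP = (6270/33015) / (-51/514.5) = -1.9158…

-1.92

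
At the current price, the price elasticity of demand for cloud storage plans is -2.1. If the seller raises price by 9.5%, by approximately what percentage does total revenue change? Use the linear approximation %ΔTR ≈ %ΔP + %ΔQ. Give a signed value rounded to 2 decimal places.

%ΔQ ≈ Ed × %ΔP = (-2.1) × (+9.5%) = -19.9500%
%ΔTR ≈ %ΔP + %ΔQ = (+9.5%) + (-19.9500%) = -10.4500%

-10.45%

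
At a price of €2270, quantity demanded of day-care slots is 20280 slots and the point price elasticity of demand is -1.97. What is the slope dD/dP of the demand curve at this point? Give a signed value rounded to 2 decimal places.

Ed = (dD/dP)·(P/D) ⇒ dD/dP = Ed·D/P = (-1.97)·20280/2270 = -17.5998…

-17.60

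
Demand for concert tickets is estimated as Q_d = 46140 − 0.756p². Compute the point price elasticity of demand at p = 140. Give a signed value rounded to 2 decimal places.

dQ_d/dp = −2·0.756·p = -211.68. At p = 140, Q_d = 31322.4.
Ed = (dQ_d/dp)·(p/Q_d) = (-211.68) × (140/31322.4) = -0.9461…

-0.95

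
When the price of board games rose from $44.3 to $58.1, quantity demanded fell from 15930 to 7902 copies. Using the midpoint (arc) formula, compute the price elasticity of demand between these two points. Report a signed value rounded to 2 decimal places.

-2.50

%ΔQ = (7902 − 15930) / [(15930 + 7902)/2] = -8028/11916 = -0.673716…
%ΔP = (58.1 − 44.3) / [(44.3 + 58.1)/2] = 13.8/51.2 = 0.269531…
Arc Ed = %ΔQ / %ΔP = (-8028/11916) / (13.8/51.2) = -2.4995…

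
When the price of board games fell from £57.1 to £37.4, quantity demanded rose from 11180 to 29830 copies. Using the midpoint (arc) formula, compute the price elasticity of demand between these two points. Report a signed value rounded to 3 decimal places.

-2.181

%ΔQ = (29830 − 11180) / [(11180 + 29830)/2] = 18650/20505 = 0.909534…
%ΔP = (37.4 − 57.1) / [(57.1 + 37.4)/2] = -19.7/47.25 = -0.416931…
Arc Ed = %ΔQ / %ΔP = (18650/20505) / (-19.7/47.25) = -2.18149…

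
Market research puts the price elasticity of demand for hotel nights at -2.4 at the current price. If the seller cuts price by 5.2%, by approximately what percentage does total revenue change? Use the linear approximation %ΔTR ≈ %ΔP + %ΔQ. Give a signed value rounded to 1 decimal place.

+7.3%

%ΔQ ≈ Ed × %ΔP = (-2.4) × (-5.2%) = +12.4800%
%ΔTR ≈ %ΔP + %ΔQ = (-5.2%) + (+12.4800%) = +7.2800%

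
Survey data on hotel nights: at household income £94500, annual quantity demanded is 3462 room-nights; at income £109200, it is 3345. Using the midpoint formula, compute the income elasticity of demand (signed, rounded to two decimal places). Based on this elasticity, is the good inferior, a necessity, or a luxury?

-0.24; inferior

%ΔQ = (3345 − 3462)/[( 3462 + 3345)/2] = -117/3403.5 = -0.034376…
%ΔIncome = (109200 − 94500)/[( 94500 + 109200)/2] = 14700/101850 = 0.144329…
E_income = (-117/3403.5) / (14700/101850) = -0.2381…
E_income < 0 ⇒ inferior good.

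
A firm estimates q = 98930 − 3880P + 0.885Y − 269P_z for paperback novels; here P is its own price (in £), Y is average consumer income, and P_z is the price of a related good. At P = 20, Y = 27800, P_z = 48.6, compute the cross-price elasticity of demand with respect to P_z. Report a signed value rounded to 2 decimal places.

At the given values, q = 98930 − 3880(20) + 0.885(27800) − 269(48.6) = 32859.6.
∂q/∂P_z = -269.
E = (-269) × (48.6/32859.6) = -0.3978…

-0.40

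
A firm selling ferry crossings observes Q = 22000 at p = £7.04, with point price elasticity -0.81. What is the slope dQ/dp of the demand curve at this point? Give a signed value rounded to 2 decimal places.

Ed = (dQ/dp)·(p/Q) ⇒ dQ/dp = Ed·Q/p = (-0.81)·22000/7.04 = -2531.25

-2531.25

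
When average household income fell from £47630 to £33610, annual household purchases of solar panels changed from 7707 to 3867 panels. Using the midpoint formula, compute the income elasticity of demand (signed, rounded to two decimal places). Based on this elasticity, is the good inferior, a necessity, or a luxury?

%ΔQ = (3867 − 7707)/[( 7707 + 3867)/2] = -3840/5787 = -0.663556…
%ΔIncome = (33610 − 47630)/[( 47630 + 33610)/2] = -14020/40620 = -0.345150…
E_income = (-3840/5787) / (-14020/40620) = 1.9225…
E_income > 1 ⇒ normal good, luxury.

1.92; luxury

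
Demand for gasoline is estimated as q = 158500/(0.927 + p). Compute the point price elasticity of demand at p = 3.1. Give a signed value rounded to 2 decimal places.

dq/dp = −158500/(0.927 + p)² = -9773.86. At p = 3.1, q = 39359.3.
Ed = (dq/dp)·(p/q) = (-9773.86) × (3.1/39359.3) = -0.7698…

-0.77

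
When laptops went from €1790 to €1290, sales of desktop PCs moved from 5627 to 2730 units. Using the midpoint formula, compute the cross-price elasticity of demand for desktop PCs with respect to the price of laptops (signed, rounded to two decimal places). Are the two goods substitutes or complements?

%ΔQ_{desktop PCs} = (2730 − 5627)/avg = -2897/4178.5 = -0.693310…
%ΔP_{laptops} = (1290 − 1790)/avg = -500/1540 = -0.324675…
E_cross = (-2897/4178.5) / (-500/1540) = 2.1353…
E_cross > 0 ⇒ the goods are substitutes.

2.14; substitutes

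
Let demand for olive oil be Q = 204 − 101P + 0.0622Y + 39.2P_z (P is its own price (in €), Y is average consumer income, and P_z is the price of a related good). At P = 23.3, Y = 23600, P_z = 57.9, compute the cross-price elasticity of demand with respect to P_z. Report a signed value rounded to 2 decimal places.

At the given values, Q = 204 − 101(23.3) + 0.0622(23600) + 39.2(57.9) = 1588.3.
∂Q/∂P_z = 39.2.
E = (39.2) × (57.9/1588.3) = 1.4289…

1.43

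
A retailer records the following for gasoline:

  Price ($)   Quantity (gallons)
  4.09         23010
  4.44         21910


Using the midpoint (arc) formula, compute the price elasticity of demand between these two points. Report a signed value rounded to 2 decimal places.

-0.60

%ΔQ = (21910 − 23010) / [(23010 + 21910)/2] = -1100/22460 = -0.048975…
%ΔP = (4.44 − 4.09) / [(4.09 + 4.44)/2] = 0.35/4.265 = 0.082063…
Arc Ed = %ΔQ / %ΔP = (-1100/22460) / (0.35/4.265) = -0.5968…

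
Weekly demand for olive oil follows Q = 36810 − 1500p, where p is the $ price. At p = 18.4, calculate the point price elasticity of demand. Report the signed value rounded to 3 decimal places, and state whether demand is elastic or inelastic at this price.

dQ/dp = −1500. At p = 18.4, Q = 36810 − 1500(18.4) = 9210.
Ed = (dQ/dp)·(p/Q) = −1500 × (18.4/9210) = -2.99674…
|Ed| = 2.997 > 1, so demand is elastic.

-2.997; elastic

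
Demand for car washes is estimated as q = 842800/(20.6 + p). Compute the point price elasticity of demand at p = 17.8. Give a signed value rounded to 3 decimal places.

-0.464

dq/dp = −842800/(20.6 + p)² = -571.56. At p = 17.8, q = 21947.9.
Ed = (dq/dp)·(p/q) = (-571.56) × (17.8/21947.9) = -0.46354…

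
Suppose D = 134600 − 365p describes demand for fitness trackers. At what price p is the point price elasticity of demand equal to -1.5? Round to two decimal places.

Ed = −365p/(134600 − 365p). Set this equal to -1.5:
365p = 1.5·(134600 − 365p) ⇒ 365p(1 + 1.5) = 1.5·134600
p = 1.5·134600 / (365·2.5) = 221.2602…

221.26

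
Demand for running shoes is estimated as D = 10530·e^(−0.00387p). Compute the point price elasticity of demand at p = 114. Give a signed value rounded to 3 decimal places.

dD/dp = −0.00387·D = -26.2142. At p = 114, D = 6773.71.
Ed = (dD/dp)·(p/D) = (-26.2142) × (114/6773.71) = -0.44118

-0.441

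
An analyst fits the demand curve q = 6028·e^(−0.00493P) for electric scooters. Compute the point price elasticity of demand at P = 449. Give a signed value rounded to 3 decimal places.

dq/dP = −0.00493·q = -3.24847. At P = 449, q = 658.919.
Ed = (dq/dP)·(P/q) = (-3.24847) × (449/658.919) = -2.21357

-2.214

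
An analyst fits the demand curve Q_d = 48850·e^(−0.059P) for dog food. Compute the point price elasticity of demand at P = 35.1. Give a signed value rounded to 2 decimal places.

-2.07

dQ_d/dP = −0.059·Q_d = -363.359. At P = 35.1, Q_d = 6158.63.
Ed = (dQ_d/dP)·(P/Q_d) = (-363.359) × (35.1/6158.63) = -2.0709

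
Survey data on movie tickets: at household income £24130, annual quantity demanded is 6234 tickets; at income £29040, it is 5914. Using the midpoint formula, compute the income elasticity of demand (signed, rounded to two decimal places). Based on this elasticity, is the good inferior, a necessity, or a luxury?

-0.29; inferior

%ΔQ = (5914 − 6234)/[( 6234 + 5914)/2] = -320/6074 = -0.052683…
%ΔIncome = (29040 − 24130)/[( 24130 + 29040)/2] = 4910/26585 = 0.184690…
E_income = (-320/6074) / (4910/26585) = -0.2852…
E_income < 0 ⇒ inferior good.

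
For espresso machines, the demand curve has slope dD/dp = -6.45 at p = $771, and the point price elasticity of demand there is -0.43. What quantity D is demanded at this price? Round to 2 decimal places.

11565.00

Ed = (dD/dp)·(p/D) ⇒ D = (dD/dp)·p/Ed = (-6.45)·771/(-0.43) = 11565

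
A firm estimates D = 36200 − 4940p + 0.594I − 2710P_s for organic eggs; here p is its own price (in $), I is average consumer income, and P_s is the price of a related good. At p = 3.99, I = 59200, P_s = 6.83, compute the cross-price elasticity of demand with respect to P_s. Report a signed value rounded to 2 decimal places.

At the given values, D = 36200 − 4940(3.99) + 0.594(59200) − 2710(6.83) = 33144.9.
∂D/∂P_s = -2710.
E = (-2710) × (6.83/33144.9) = -0.5584…

-0.56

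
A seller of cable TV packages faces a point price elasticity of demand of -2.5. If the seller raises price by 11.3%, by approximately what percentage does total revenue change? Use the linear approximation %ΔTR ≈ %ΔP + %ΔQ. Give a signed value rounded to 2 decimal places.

%ΔQ ≈ Ed × %ΔP = (-2.5) × (+11.3%) = -28.2500%
%ΔTR ≈ %ΔP + %ΔQ = (+11.3%) + (-28.2500%) = -16.9500%

-16.95%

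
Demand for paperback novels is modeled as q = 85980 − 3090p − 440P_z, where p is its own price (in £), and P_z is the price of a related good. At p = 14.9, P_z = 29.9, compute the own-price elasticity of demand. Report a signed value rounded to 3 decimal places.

-1.719

At the given values, q = 85980 − 3090(14.9) − 440(29.9) = 26783.
∂q/∂p = −3090.
E = (-3090) × (14.9/26783) = -1.71903…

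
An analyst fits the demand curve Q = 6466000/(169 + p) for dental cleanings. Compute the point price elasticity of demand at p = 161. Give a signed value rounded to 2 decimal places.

-0.49

dQ/dp = −6466000/(169 + p)² = -59.3756. At p = 161, Q = 19593.9.
Ed = (dQ/dp)·(p/Q) = (-59.3756) × (161/19593.9) = -0.4878…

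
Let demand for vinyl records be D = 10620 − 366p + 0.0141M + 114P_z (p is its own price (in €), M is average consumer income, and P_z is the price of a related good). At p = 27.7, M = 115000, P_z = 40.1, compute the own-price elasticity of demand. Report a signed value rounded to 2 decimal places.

At the given values, D = 10620 − 366(27.7) + 0.0141(115000) + 114(40.1) = 6674.7.
∂D/∂p = −366.
E = (-366) × (27.7/6674.7) = -1.5188…

-1.52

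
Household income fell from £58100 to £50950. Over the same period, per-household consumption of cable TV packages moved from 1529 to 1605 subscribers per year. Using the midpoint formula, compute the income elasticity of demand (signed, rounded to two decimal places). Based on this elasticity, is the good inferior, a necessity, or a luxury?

-0.37; inferior

%ΔQ = (1605 − 1529)/[( 1529 + 1605)/2] = 76/1567 = 0.048500…
%ΔIncome = (50950 − 58100)/[( 58100 + 50950)/2] = -7150/54525 = -0.131132…
E_income = (76/1567) / (-7150/54525) = -0.3698…
E_income < 0 ⇒ inferior good.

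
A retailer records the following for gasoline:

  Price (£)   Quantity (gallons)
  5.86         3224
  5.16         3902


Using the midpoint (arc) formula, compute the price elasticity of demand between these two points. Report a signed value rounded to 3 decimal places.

-1.498

%ΔQ = (3902 − 3224) / [(3224 + 3902)/2] = 678/3563 = 0.190289…
%ΔP = (5.16 − 5.86) / [(5.86 + 5.16)/2] = -0.7/5.51 = -0.127041…
Arc Ed = %ΔQ / %ΔP = (678/3563) / (-0.7/5.51) = -1.49784…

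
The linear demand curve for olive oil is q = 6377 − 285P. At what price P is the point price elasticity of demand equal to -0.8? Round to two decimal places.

9.94

Ed = −285P/(6377 − 285P). Set this equal to -0.8:
285P = 0.8·(6377 − 285P) ⇒ 285P(1 + 0.8) = 0.8·6377
P = 0.8·6377 / (285·1.8) = 9.9446…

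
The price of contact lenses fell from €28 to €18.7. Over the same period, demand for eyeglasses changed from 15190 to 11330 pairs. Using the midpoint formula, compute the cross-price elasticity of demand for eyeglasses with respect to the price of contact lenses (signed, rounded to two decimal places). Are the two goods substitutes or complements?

%ΔQ_{eyeglasses} = (11330 − 15190)/avg = -3860/13260 = -0.291101…
%ΔP_{contact lenses} = (18.7 − 28)/avg = -9.3/23.35 = -0.398286…
E_cross = (-3860/13260) / (-9.3/23.35) = 0.7308…
E_cross > 0 ⇒ the goods are substitutes.

0.73; substitutes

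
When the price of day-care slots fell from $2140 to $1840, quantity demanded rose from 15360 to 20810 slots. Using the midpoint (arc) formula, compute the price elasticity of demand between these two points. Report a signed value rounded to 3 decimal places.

-1.999

%ΔQ = (20810 − 15360) / [(15360 + 20810)/2] = 5450/18085 = 0.301354…
%ΔP = (1840 − 2140) / [(2140 + 1840)/2] = -300/1990 = -0.150753…
Arc Ed = %ΔQ / %ΔP = (5450/18085) / (-300/1990) = -1.99898…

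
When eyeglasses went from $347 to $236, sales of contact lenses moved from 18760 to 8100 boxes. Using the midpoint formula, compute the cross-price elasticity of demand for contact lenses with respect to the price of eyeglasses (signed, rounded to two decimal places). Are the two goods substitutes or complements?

%ΔQ_{contact lenses} = (8100 − 18760)/avg = -10660/13430 = -0.793745…
%ΔP_{eyeglasses} = (236 − 347)/avg = -111/291.5 = -0.380789…
E_cross = (-10660/13430) / (-111/291.5) = 2.0844…
E_cross > 0 ⇒ the goods are substitutes.

2.08; substitutes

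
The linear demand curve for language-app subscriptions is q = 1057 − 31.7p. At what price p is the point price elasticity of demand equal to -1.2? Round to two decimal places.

18.19

Ed = −31.7p/(1057 − 31.7p). Set this equal to -1.2:
31.7p = 1.2·(1057 − 31.7p) ⇒ 31.7p(1 + 1.2) = 1.2·1057
p = 1.2·1057 / (31.7·2.2) = 18.1875…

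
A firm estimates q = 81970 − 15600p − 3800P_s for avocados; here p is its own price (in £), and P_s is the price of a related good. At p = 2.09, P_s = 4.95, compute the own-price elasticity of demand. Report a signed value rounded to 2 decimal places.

At the given values, q = 81970 − 15600(2.09) − 3800(4.95) = 30556.
∂q/∂p = −15600.
E = (-15600) × (2.09/30556) = -1.0670…

-1.07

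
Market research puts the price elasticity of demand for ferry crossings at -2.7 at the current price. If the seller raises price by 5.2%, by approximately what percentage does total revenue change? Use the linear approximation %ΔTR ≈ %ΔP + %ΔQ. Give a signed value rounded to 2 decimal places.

%ΔQ ≈ Ed × %ΔP = (-2.7) × (+5.2%) = -14.0400%
%ΔTR ≈ %ΔP + %ΔQ = (+5.2%) + (-14.0400%) = -8.8400%

-8.84%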